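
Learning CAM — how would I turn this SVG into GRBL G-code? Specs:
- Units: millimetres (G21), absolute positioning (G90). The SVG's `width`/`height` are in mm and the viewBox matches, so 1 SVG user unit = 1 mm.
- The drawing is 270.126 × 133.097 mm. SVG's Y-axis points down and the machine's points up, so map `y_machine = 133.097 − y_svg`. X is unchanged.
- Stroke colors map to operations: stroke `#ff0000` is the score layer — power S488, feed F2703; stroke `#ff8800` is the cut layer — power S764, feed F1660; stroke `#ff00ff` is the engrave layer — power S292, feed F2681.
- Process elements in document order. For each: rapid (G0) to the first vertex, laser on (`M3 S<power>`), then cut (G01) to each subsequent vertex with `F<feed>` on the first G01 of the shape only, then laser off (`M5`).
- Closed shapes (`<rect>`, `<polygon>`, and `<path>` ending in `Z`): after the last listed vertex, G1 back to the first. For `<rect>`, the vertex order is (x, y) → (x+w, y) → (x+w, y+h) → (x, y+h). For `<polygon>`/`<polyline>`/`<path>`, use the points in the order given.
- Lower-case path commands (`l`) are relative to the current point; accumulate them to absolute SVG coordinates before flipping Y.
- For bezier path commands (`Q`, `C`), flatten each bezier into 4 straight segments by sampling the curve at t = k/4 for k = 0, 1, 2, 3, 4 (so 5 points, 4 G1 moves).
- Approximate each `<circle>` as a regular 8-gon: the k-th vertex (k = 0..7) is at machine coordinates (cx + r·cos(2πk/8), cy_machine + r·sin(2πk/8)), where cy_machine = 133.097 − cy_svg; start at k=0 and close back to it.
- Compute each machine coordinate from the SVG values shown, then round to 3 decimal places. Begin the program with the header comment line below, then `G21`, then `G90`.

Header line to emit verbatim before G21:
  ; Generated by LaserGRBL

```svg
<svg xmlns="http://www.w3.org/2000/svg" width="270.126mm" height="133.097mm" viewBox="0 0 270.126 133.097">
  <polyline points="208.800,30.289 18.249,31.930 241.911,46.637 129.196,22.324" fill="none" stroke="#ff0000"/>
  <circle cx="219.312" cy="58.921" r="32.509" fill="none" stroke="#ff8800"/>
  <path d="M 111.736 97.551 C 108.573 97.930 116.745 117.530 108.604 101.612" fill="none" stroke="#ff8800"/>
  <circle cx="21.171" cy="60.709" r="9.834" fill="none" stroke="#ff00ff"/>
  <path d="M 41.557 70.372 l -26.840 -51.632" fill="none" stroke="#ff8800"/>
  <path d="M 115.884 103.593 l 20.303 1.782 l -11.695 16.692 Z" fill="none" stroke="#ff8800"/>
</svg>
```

; Generated by LaserGRBL
G21
G90
G0 X208.800 Y102.808
M3 S488
G01 X18.249 Y101.167 F2703
G01 X241.911 Y86.460
G01 X129.196 Y110.773
M5
G0 X251.821 Y74.176
M3 S764
G01 X242.299 Y97.163 F1660
G01 X219.312 Y106.685
G01 X196.325 Y97.163
G01 X186.803 Y74.176
G01 X196.325 Y51.189
G01 X219.312 Y41.667
G01 X242.299 Y51.189
G01 X251.821 Y74.176
M5
G0 X111.736 Y35.546
M3 S764
G01 X111.057 Y32.513 F1660
G01 X112.037 Y27.404
G01 X112.083 Y25.351
G01 X108.604 Y31.485
M5
G0 X31.005 Y72.388
M3 S292
G01 X28.125 Y79.342 F2681
G01 X21.171 Y82.222
G01 X14.217 Y79.342
G01 X11.337 Y72.388
G01 X14.217 Y65.434
G01 X21.171 Y62.554
G01 X28.125 Y65.434
G01 X31.005 Y72.388
M5
G0 X41.557 Y62.725
M3 S764
G01 X14.717 Y114.357 F1660
M5
G0 X115.884 Y29.504
M3 S764
G01 X136.187 Y27.722 F1660
G01 X124.492 Y11.030
G01 X115.884 Y29.504
M5

Since the viewBox matches the mm dimensions, user units are millimetres directly. The only transform is the Y-flip y_m = 133.097 − y_svg.

Shape 1 is a open polyline drawn with `<polyline>`. Its stroke #ff0000 means score at S488, F2703. After flipping Y the toolpath is (208.800,102.808) → (18.249,101.167) → (241.911,86.460) → (129.196,110.773).

Shape 2 is a circle drawn with `<circle>`. Its stroke #ff8800 means cut at S764, F1660. After flipping Y the toolpath is (251.821,74.176) → (242.299,97.163) → (219.312,106.685) → (196.325,97.163) → (186.803,74.176) → (196.325,51.189) → (219.312,41.667) → (242.299,51.189) → (251.821,74.176), returning to the start.

Shape 3 is a cubic bezier drawn with `<path>`. Its stroke #ff8800 means cut at S764, F1660. After flipping Y the toolpath is (111.736,35.546) → (111.057,32.513) → (112.037,27.404) → (112.083,25.351) → (108.604,31.485).

Shape 4 is a circle drawn with `<circle>`. Its stroke #ff00ff means engrave at S292, F2681. After flipping Y the toolpath is (31.005,72.388) → (28.125,79.342) → (21.171,82.222) → (14.217,79.342) → (11.337,72.388) → (14.217,65.434) → (21.171,62.554) → (28.125,65.434) → (31.005,72.388), returning to the start.

Shape 5 is a line segment drawn with `<path>`. Its stroke #ff8800 means cut at S764, F1660. After flipping Y the toolpath is (41.557,62.725) → (14.717,114.357).

Shape 6 is a regular polygon drawn with `<path>`. Its stroke #ff8800 means cut at S764, F1660. After flipping Y the toolpath is (115.884,29.504) → (136.187,27.722) → (124.492,11.030) → (115.884,29.504), returning to the start.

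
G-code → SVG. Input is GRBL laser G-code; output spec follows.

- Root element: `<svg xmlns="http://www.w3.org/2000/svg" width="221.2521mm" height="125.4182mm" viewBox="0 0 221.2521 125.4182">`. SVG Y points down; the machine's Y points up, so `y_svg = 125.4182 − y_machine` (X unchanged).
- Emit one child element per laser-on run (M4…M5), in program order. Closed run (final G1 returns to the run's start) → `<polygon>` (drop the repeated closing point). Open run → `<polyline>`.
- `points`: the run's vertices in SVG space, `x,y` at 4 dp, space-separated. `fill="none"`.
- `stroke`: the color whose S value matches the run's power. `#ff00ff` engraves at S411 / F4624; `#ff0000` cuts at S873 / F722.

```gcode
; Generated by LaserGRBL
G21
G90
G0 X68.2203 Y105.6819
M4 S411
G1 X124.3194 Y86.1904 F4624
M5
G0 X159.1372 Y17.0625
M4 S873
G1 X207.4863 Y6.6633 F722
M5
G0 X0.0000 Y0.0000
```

<svg xmlns="http://www.w3.org/2000/svg" width="221.2521mm" height="125.4182mm" viewBox="0 0 221.2521 125.4182">
  <polyline points="68.2203,19.7363 124.3194,39.2278" fill="none" stroke="#ff00ff"/>
  <polyline points="159.1372,108.3557 207.4863,118.7549" fill="none" stroke="#ff0000"/>
</svg>

Machine Y-up, SVG Y-down with viewBox height 125.4182, so y_svg = 125.4182 − y_machine; X carries over.

Run 1: power S411 maps to stroke `#ff00ff` (engrave). The run is open, so emit a `<polyline>` with points (Y-flipped): 68.2203,19.7363 124.3194,39.2278.

Run 2: S873 ⇒ cut layer `#ff0000`. The run is open, so emit a `<polyline>` with points (Y-flipped): 159.1372,108.3557 207.4863,118.7549.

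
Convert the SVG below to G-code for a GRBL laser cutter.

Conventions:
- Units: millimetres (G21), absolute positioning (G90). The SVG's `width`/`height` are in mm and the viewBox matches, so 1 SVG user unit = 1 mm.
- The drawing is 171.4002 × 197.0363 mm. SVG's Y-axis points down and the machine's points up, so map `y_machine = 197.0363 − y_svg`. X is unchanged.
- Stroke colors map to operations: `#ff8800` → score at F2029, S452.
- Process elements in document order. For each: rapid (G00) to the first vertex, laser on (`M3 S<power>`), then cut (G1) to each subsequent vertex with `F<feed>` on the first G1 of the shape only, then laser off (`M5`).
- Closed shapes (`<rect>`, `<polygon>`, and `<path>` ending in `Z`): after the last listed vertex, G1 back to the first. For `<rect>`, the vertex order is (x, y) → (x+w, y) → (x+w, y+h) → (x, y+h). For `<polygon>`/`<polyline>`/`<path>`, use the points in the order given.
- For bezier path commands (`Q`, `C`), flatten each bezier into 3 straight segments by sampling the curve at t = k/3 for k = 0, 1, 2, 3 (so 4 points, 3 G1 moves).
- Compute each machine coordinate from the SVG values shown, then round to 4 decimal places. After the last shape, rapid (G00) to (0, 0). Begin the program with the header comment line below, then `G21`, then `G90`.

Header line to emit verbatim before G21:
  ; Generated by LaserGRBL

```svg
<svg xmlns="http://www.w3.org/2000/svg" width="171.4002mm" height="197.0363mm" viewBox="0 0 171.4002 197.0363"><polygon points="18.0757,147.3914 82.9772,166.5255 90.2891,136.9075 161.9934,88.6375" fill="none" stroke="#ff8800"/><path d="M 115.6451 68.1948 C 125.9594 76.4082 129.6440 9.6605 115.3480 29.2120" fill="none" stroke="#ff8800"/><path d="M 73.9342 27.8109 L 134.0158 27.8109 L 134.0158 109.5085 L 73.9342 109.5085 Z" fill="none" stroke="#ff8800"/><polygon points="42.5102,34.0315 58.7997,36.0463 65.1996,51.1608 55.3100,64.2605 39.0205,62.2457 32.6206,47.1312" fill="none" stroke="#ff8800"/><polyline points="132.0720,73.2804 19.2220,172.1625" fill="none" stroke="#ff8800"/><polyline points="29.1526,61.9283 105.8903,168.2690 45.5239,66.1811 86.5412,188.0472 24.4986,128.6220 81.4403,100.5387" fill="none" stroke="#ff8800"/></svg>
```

; Generated by LaserGRBL
G21
G90
G00 X18.0757 Y49.6449
M3 S452
G1 X82.9772 Y30.5108 F2029
G1 X90.2891 Y60.1288
G1 X161.9934 Y108.3988
G1 X18.0757 Y49.6449
M5
G00 X115.6451 Y128.8415
M3 S452
G1 X123.3291 Y139.6425 F2029
G1 X124.0709 Y164.5820
G1 X115.3480 Y167.8243
M5
G00 X73.9342 Y169.2254
M3 S452
G1 X134.0158 Y169.2254 F2029
G1 X134.0158 Y87.5278
G1 X73.9342 Y87.5278
G1 X73.9342 Y169.2254
M5
G00 X42.5102 Y163.0048
M3 S452
G1 X58.7997 Y160.9900 F2029
G1 X65.1996 Y145.8755
G1 X55.3100 Y132.7758
G1 X39.0205 Y134.7906
G1 X32.6206 Y149.9051
G1 X42.5102 Y163.0048
M5
G00 X132.0720 Y123.7559
M3 S452
G1 X19.2220 Y24.8738 F2029
M5
G00 X29.1526 Y135.1080
M3 S452
G1 X105.8903 Y28.7673 F2029
G1 X45.5239 Y130.8552
G1 X86.5412 Y8.9891
G1 X24.4986 Y68.4143
G1 X81.4403 Y96.4976
M5
G00 X0.0000 Y0.0000

Since the viewBox matches the mm dimensions, user units are millimetres directly. The only transform is the Y-flip y_m = 197.0363 − y_svg.

Shape 1 is a closed polygon drawn with `<polygon>`. Its stroke #ff8800 means score at S452, F2029. After flipping Y the toolpath is (18.0757,49.6449) → (82.9772,30.5108) → (90.2891,60.1288) → (161.9934,108.3988) → (18.0757,49.6449), returning to the start.

Shape 2 is a cubic bezier drawn with `<path>`. Its stroke #ff8800 means score at S452, F2029. After flipping Y the toolpath is (115.6451,128.8415) → (123.3291,139.6425) → (124.0709,164.5820) → (115.3480,167.8243).

Shape 3 is a rectangle drawn with `<path>`. Its stroke #ff8800 means score at S452, F2029. After flipping Y the toolpath is (73.9342,169.2254) → (134.0158,169.2254) → (134.0158,87.5278) → (73.9342,87.5278) → (73.9342,169.2254), returning to the start.

Shape 4 is a regular polygon drawn with `<polygon>`. Its stroke #ff8800 means score at S452, F2029. After flipping Y the toolpath is (42.5102,163.0048) → (58.7997,160.9900) → (65.1996,145.8755) → (55.3100,132.7758) → (39.0205,134.7906) → (32.6206,149.9051) → (42.5102,163.0048), returning to the start.

Shape 5 is a line segment drawn with `<polyline>`. Its stroke #ff8800 means score at S452, F2029. After flipping Y the toolpath is (132.0720,123.7559) → (19.2220,24.8738).

Shape 6 is a open polyline drawn with `<polyline>`. Its stroke #ff8800 means score at S452, F2029. After flipping Y the toolpath is (29.1526,135.1080) → (105.8903,28.7673) → (45.5239,130.8552) → (86.5412,8.9891) → (24.4986,68.4143) → (81.4403,96.4976).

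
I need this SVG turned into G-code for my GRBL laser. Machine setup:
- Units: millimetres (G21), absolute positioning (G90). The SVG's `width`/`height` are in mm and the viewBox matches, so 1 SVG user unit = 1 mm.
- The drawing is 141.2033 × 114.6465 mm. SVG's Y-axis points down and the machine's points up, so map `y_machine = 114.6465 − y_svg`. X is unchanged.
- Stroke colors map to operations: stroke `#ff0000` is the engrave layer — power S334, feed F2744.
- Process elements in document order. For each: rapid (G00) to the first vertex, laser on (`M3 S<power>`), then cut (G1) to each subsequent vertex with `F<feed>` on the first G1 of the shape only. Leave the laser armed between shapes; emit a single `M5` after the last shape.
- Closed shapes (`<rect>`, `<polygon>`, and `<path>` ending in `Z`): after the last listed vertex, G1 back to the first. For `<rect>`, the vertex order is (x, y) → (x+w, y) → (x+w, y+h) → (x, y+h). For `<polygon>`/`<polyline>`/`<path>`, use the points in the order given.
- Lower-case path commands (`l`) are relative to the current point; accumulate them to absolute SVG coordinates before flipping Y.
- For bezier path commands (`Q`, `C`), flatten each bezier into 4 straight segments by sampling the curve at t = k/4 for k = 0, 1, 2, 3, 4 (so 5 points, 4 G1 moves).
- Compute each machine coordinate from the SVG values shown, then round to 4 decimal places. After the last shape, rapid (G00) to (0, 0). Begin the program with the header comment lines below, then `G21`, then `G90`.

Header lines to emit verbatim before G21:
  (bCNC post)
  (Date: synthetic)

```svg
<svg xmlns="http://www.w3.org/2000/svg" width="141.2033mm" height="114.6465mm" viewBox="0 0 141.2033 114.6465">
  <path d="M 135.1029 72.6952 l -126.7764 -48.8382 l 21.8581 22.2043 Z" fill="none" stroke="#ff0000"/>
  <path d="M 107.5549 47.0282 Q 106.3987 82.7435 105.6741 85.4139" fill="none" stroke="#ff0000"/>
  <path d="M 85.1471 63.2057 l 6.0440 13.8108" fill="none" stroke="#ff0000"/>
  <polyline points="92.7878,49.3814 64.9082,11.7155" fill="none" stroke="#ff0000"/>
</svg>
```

(bCNC post)
(Date: synthetic)
G21
G90
G00 X135.1029 Y41.9513
M3 S334
G1 X8.3265 Y90.7895 F2744
G1 X30.1846 Y68.5852
G1 X135.1029 Y41.9513
G00 X107.5549 Y67.6183
M3 S334
G1 X107.0038 Y51.8260 F2744
G1 X106.5066 Y40.1642
G1 X106.0634 Y32.6331
G1 X105.6741 Y29.2326
G00 X85.1471 Y51.4408
M3 S334
G1 X91.1911 Y37.6300 F2744
G00 X92.7878 Y65.2651
M3 S334
G1 X64.9082 Y102.9310 F2744
M5
G00 X0.0000 Y0.0000

Since the viewBox matches the mm dimensions, user units are millimetres directly. The only transform is the Y-flip y_m = 114.6465 − y_svg.

Shape 1 is a closed polygon drawn with `<path>`. Its stroke #ff0000 means engrave at S334, F2744. After flipping Y the toolpath is (135.1029,41.9513) → (8.3265,90.7895) → (30.1846,68.5852) → (135.1029,41.9513), returning to the start.

Shape 2 is a quadratic bezier drawn with `<path>`. Its stroke #ff0000 means engrave at S334, F2744. After flipping Y the toolpath is (107.5549,67.6183) → (107.0038,51.8260) → (106.5066,40.1642) → (106.0634,32.6331) → (105.6741,29.2326).

Shape 3 is a line segment drawn with `<path>`. Its stroke #ff0000 means engrave at S334, F2744. After flipping Y the toolpath is (85.1471,51.4408) → (91.1911,37.6300).

Shape 4 is a line segment drawn with `<polyline>`. Its stroke #ff0000 means engrave at S334, F2744. After flipping Y the toolpath is (92.7878,65.2651) → (64.9082,102.9310).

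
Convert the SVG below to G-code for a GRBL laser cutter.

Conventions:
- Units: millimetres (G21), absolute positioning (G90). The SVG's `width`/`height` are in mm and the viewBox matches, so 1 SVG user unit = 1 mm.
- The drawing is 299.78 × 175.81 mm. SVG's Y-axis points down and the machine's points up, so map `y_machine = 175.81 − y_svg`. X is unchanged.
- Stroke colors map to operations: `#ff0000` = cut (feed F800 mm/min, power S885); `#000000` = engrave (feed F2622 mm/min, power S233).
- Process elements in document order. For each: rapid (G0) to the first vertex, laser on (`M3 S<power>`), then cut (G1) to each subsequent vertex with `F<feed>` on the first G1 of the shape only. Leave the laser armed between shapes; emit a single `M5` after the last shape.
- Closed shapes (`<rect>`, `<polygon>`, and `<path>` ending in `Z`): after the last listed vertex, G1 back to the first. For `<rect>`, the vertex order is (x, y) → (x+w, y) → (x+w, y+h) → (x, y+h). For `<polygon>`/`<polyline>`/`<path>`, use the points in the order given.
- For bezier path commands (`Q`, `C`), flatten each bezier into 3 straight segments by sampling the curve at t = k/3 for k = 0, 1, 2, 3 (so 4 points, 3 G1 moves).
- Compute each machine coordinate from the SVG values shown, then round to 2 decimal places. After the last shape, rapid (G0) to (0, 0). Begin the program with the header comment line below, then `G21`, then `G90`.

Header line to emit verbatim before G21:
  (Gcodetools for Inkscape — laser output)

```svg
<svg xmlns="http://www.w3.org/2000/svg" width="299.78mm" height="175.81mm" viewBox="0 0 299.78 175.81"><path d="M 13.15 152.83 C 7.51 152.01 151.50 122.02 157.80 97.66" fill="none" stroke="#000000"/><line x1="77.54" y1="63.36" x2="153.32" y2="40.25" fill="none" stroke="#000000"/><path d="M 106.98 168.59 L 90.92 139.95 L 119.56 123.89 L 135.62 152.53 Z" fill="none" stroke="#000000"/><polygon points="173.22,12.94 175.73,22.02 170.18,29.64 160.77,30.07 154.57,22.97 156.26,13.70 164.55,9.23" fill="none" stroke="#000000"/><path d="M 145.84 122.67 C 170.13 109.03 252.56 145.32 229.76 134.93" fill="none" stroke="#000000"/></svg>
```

1 u = 1 mm; y_m = 175.81 − y.

[1] `<path>` cubic bezier, #000000→engrave S233 F2622: (13.15,22.98) → (46.75,32.23) → (116.24,53.20) → (157.80,78.15)

[2] `<line>` line segment, #000000→engrave S233 F2622: (77.54,112.45) → (153.32,135.56)

[3] `<path>` regular polygon, #000000→engrave S233 F2622: (106.98,7.22) → (90.92,35.86) → (119.56,51.92) → (135.62,23.28) → (106.98,7.22) (closed)

[4] `<polygon>` regular polygon, #000000→engrave S233 F2622: (173.22,162.87) → (175.73,153.79) → (170.18,146.17) → (160.77,145.74) → (154.57,152.84) → (156.26,162.11) → (164.55,166.58) → (173.22,162.87) (closed)

[5] `<path>` cubic bezier, #000000→engrave S233 F2622: (145.84,53.14) → (183.46,53.71) → (223.53,42.47) → (229.76,40.88)

(Gcodetools for Inkscape — laser output)
G21
G90
G0 X13.15 Y22.98
M3 S233
G1 X46.75 Y32.23 F2622
G1 X116.24 Y53.20
G1 X157.80 Y78.15
G0 X77.54 Y112.45
M3 S233
G1 X153.32 Y135.56 F2622
G0 X106.98 Y7.22
M3 S233
G1 X90.92 Y35.86 F2622
G1 X119.56 Y51.92
G1 X135.62 Y23.28
G1 X106.98 Y7.22
G0 X173.22 Y162.87
M3 S233
G1 X175.73 Y153.79 F2622
G1 X170.18 Y146.17
G1 X160.77 Y145.74
G1 X154.57 Y152.84
G1 X156.26 Y162.11
G1 X164.55 Y166.58
G1 X173.22 Y162.87
G0 X145.84 Y53.14
M3 S233
G1 X183.46 Y53.71 F2622
G1 X223.53 Y42.47
G1 X229.76 Y40.88
M5
G0 X0.00 Y0.00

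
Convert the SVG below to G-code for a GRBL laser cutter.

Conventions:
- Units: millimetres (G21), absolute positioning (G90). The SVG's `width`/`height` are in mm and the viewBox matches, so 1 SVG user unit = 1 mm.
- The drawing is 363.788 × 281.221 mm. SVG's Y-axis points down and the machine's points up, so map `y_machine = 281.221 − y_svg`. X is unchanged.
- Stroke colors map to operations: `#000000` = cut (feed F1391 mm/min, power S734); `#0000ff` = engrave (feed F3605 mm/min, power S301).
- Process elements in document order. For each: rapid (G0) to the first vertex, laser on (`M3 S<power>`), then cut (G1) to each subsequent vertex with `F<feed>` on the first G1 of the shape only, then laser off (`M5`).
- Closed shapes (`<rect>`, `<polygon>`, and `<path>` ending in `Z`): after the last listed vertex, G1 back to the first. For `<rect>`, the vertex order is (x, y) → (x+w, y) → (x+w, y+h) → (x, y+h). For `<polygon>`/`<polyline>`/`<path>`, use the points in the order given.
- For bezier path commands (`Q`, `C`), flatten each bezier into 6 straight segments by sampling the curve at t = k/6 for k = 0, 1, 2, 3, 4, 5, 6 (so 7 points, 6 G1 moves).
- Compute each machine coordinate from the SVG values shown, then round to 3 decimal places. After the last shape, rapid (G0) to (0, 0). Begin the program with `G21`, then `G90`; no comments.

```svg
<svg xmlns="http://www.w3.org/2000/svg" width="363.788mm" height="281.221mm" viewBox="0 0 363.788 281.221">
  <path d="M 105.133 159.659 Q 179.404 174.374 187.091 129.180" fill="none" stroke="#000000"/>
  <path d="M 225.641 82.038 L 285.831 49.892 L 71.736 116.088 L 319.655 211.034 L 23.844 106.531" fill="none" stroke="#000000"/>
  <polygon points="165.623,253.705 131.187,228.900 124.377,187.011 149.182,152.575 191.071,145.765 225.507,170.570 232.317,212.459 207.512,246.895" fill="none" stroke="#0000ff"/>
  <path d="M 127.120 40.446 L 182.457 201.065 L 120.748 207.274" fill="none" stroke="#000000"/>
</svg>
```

G21
G90
G0 X105.133 Y121.562
M3 S734
G1 X128.040 Y118.321 F1391
G1 X147.249 Y118.409
G1 X162.758 Y121.824
G1 X174.568 Y128.568
G1 X182.679 Y138.640
G1 X187.091 Y152.041
M5
G0 X225.641 Y199.183
M3 S734
G1 X285.831 Y231.329 F1391
G1 X71.736 Y165.133
G1 X319.655 Y70.187
G1 X23.844 Y174.690
M5
G0 X165.623 Y27.516
M3 S301
G1 X131.187 Y52.321 F3605
G1 X124.377 Y94.210
G1 X149.182 Y128.646
G1 X191.071 Y135.456
G1 X225.507 Y110.651
G1 X232.317 Y68.762
G1 X207.512 Y34.326
G1 X165.623 Y27.516
M5
G0 X127.120 Y240.775
M3 S734
G1 X182.457 Y80.156 F1391
G1 X120.748 Y73.947
M5
G0 X0.000 Y0.000

Since the viewBox matches the mm dimensions, user units are millimetres directly. The only transform is the Y-flip y_m = 281.221 − y_svg.

Shape 1 is a quadratic bezier drawn with `<path>`. Its stroke #000000 means cut at S734, F1391. After flipping Y the toolpath is (105.133,121.562) → (128.040,118.321) → (147.249,118.409) → (162.758,121.824) → (174.568,128.568) → (182.679,138.640) → (187.091,152.041).

Shape 2 is a open polyline drawn with `<path>`. Its stroke #000000 means cut at S734, F1391. After flipping Y the toolpath is (225.641,199.183) → (285.831,231.329) → (71.736,165.133) → (319.655,70.187) → (23.844,174.690).

Shape 3 is a regular polygon drawn with `<polygon>`. Its stroke #0000ff means engrave at S301, F3605. After flipping Y the toolpath is (165.623,27.516) → (131.187,52.321) → (124.377,94.210) → (149.182,128.646) → (191.071,135.456) → (225.507,110.651) → (232.317,68.762) → (207.512,34.326) → (165.623,27.516), returning to the start.

Shape 4 is a open polyline drawn with `<path>`. Its stroke #000000 means cut at S734, F1391. After flipping Y the toolpath is (127.120,240.775) → (182.457,80.156) → (120.748,73.947).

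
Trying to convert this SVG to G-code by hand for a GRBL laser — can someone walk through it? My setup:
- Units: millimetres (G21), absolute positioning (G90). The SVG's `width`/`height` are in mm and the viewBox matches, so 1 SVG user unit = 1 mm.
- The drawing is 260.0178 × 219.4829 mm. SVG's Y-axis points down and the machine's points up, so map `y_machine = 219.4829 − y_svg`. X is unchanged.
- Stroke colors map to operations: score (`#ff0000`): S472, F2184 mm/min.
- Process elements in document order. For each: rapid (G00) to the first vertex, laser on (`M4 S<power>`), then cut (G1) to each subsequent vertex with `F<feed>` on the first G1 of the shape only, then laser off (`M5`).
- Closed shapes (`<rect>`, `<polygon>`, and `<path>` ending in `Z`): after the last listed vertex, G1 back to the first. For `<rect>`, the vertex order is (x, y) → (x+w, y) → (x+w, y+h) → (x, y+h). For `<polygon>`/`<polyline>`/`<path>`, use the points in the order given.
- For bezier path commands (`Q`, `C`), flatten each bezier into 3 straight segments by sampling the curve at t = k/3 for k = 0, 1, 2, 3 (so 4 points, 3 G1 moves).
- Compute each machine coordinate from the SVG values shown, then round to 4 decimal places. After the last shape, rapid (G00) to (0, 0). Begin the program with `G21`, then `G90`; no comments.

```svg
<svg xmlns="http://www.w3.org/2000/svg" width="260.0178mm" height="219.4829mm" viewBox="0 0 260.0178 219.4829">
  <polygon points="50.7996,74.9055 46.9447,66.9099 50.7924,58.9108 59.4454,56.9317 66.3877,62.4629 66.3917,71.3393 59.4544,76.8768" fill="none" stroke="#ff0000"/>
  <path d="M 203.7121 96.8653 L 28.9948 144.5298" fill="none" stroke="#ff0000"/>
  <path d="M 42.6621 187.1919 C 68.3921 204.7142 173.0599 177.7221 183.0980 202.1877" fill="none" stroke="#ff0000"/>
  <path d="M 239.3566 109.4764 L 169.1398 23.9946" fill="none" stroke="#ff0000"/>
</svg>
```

1 u = 1 mm; y_m = 219.4829 − y.

[1] `<polygon>` regular polygon, #ff0000→score S472 F2184: (50.7996,144.5774) → (46.9447,152.5730) → (50.7924,160.5721) → (59.4454,162.5512) → (66.3877,157.0200) → (66.3917,148.1436) → (59.4544,142.6061) → (50.7996,144.5774) (closed)

[2] `<path>` line segment, #ff0000→score S472 F2184: (203.7121,122.6176) → (28.9948,74.9531)

[3] `<path>` cubic bezier, #ff0000→score S472 F2184: (42.6621,32.2910) → (88.2763,26.0523) → (147.9451,28.1628) → (183.0980,17.2952)

[4] `<path>` line segment, #ff0000→score S472 F2184: (239.3566,110.0065) → (169.1398,195.4883)

G21
G90
G00 X50.7996 Y144.5774
M4 S472
G1 X46.9447 Y152.5730 F2184
G1 X50.7924 Y160.5721
G1 X59.4454 Y162.5512
G1 X66.3877 Y157.0200
G1 X66.3917 Y148.1436
G1 X59.4544 Y142.6061
G1 X50.7996 Y144.5774
M5
G00 X203.7121 Y122.6176
M4 S472
G1 X28.9948 Y74.9531 F2184
M5
G00 X42.6621 Y32.2910
M4 S472
G1 X88.2763 Y26.0523 F2184
G1 X147.9451 Y28.1628
G1 X183.0980 Y17.2952
M5
G00 X239.3566 Y110.0065
M4 S472
G1 X169.1398 Y195.4883 F2184
M5
G00 X0.0000 Y0.0000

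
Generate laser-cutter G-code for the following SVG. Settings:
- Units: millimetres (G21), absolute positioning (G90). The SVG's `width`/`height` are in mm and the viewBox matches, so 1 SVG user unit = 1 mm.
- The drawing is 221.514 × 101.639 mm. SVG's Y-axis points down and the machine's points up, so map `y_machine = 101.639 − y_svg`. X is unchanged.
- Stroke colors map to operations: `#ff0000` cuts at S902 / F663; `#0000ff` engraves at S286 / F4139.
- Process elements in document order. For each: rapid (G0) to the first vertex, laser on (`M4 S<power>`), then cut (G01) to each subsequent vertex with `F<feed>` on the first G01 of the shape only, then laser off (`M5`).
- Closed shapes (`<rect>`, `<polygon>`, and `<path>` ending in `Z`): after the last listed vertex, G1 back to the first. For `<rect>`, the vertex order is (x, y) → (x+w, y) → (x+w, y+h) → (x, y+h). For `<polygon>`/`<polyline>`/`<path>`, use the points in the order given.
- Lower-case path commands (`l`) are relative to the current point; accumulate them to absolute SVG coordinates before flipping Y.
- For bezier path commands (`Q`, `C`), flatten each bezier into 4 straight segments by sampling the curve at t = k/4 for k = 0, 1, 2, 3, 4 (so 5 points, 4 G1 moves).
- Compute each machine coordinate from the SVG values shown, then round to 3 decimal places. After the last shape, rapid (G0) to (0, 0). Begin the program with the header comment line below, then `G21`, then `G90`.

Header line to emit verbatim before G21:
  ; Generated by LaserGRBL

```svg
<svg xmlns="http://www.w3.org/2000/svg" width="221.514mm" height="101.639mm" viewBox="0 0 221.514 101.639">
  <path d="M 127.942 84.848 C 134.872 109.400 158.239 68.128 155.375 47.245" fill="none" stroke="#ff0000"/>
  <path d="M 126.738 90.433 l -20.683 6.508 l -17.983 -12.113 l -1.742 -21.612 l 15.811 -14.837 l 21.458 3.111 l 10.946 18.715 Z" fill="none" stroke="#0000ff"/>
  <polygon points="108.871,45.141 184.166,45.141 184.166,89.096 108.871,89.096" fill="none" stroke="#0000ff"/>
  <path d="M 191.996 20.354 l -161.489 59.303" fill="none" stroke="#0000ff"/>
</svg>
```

viewBox `0 0 221.514 101.639` with mm width/height → 1 unit = 1 mm. Flip: y_m = 101.639 − y_svg.

**Shape 1** — `<path>` cubic bezier, stroke `#ff0000` → cut (S902, F663). Control points (SVG): P0=(127.942,84.848), P1=(134.872,109.400), P2=(158.239,68.128), P3=(155.375,47.245); sampled at t=k/4. Machine vertices: (127.942,16.791) → (135.555,9.372) → (145.331,18.554) → (153.271,36.256) → (155.375,54.394). Open path.

**Shape 2** — `<path>` regular polygon, stroke `#0000ff` → engrave (S286, F4139). Machine vertices: (126.738,11.206) → (106.055,4.698) → (88.072,16.811) → (86.330,38.423) → (102.141,53.260) → (123.599,50.149) → (134.545,31.434) → (126.738,11.206). Closed: final G1 returns to the first vertex.

**Shape 3** — `<polygon>` rectangle, stroke `#0000ff` → engrave (S286, F4139). Machine vertices: (108.871,56.498) → (184.166,56.498) → (184.166,12.543) → (108.871,12.543) → (108.871,56.498). Closed: final G1 returns to the first vertex.

**Shape 4** — `<path>` line segment, stroke `#0000ff` → engrave (S286, F4139). Machine vertices: (191.996,81.285) → (30.507,21.982). Open path.

; Generated by LaserGRBL
G21
G90
G0 X127.942 Y16.791
M4 S902
G01 X135.555 Y9.372 F663
G01 X145.331 Y18.554
G01 X153.271 Y36.256
G01 X155.375 Y54.394
M5
G0 X126.738 Y11.206
M4 S286
G01 X106.055 Y4.698 F4139
G01 X88.072 Y16.811
G01 X86.330 Y38.423
G01 X102.141 Y53.260
G01 X123.599 Y50.149
G01 X134.545 Y31.434
G01 X126.738 Y11.206
M5
G0 X108.871 Y56.498
M4 S286
G01 X184.166 Y56.498 F4139
G01 X184.166 Y12.543
G01 X108.871 Y12.543
G01 X108.871 Y56.498
M5
G0 X191.996 Y81.285
M4 S286
G01 X30.507 Y21.982 F4139
M5
G0 X0.000 Y0.000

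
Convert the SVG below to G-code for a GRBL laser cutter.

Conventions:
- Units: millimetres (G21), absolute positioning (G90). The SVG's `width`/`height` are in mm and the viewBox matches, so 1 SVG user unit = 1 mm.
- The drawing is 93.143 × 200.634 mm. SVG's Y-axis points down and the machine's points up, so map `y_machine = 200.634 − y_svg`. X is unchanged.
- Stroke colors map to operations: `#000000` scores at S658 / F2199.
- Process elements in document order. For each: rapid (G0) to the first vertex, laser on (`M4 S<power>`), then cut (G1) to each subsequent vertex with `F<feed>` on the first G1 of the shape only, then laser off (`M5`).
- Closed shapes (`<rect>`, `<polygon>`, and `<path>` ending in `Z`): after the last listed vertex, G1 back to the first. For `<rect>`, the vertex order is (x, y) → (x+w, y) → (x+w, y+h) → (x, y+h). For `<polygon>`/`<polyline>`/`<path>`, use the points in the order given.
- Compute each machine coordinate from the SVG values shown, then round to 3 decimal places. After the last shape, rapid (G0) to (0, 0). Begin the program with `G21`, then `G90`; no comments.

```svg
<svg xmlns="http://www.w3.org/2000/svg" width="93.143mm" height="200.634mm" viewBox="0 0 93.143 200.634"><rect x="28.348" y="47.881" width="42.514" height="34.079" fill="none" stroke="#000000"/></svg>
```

Since the viewBox matches the mm dimensions, user units are millimetres directly. The only transform is the Y-flip y_m = 200.634 − y_svg.

Shape 1 is a rectangle drawn with `<rect>`. Its stroke #000000 means score at S658, F2199. After flipping Y the toolpath is (28.348,152.753) → (70.862,152.753) → (70.862,118.674) → (28.348,118.674) → (28.348,152.753), returning to the start.

G21
G90
G0 X28.348 Y152.753
M4 S658
G1 X70.862 Y152.753 F2199
G1 X70.862 Y118.674
G1 X28.348 Y118.674
G1 X28.348 Y152.753
M5
G0 X0.000 Y0.000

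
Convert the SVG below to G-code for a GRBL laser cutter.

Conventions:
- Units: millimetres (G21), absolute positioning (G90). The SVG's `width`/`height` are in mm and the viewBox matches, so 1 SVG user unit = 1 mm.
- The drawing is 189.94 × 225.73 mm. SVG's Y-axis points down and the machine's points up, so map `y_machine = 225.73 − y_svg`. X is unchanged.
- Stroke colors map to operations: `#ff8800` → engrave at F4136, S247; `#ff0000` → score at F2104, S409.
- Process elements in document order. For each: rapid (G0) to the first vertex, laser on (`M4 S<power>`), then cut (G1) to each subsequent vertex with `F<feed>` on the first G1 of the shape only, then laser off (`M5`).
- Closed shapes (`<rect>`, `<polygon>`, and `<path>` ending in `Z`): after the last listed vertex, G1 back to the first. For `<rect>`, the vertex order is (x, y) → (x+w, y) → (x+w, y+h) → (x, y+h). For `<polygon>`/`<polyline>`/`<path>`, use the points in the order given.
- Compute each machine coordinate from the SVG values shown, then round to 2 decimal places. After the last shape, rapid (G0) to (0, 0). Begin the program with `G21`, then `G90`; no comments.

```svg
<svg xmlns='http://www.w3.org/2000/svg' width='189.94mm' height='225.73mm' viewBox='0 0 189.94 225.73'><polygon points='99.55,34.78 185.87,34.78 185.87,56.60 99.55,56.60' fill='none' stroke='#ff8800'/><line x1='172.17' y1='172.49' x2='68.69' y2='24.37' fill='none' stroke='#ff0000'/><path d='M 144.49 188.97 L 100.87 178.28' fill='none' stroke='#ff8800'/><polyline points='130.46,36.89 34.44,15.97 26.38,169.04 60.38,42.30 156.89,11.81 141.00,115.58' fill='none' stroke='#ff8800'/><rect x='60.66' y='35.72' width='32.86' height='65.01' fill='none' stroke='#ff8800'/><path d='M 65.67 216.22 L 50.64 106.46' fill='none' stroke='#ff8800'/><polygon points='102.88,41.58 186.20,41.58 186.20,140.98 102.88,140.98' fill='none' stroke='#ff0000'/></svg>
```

G21
G90
G0 X99.55 Y190.95
M4 S247
G1 X185.87 Y190.95 F4136
G1 X185.87 Y169.13
G1 X99.55 Y169.13
G1 X99.55 Y190.95
M5
G0 X172.17 Y53.24
M4 S409
G1 X68.69 Y201.36 F2104
M5
G0 X144.49 Y36.76
M4 S247
G1 X100.87 Y47.45 F4136
M5
G0 X130.46 Y188.84
M4 S247
G1 X34.44 Y209.76 F4136
G1 X26.38 Y56.69
G1 X60.38 Y183.43
G1 X156.89 Y213.92
G1 X141.00 Y110.15
M5
G0 X60.66 Y190.01
M4 S247
G1 X93.52 Y190.01 F4136
G1 X93.52 Y125.00
G1 X60.66 Y125.00
G1 X60.66 Y190.01
M5
G0 X65.67 Y9.51
M4 S247
G1 X50.64 Y119.27 F4136
M5
G0 X102.88 Y184.15
M4 S409
G1 X186.20 Y184.15 F2104
G1 X186.20 Y84.75
G1 X102.88 Y84.75
G1 X102.88 Y184.15
M5
G0 X0.00 Y0.00

1 u = 1 mm; y_m = 225.73 − y.

[1] `<polygon>` rectangle, #ff8800→engrave S247 F4136: (99.55,190.95) → (185.87,190.95) → (185.87,169.13) → (99.55,169.13) → (99.55,190.95) (closed)

[2] `<line>` line segment, #ff0000→score S409 F2104: (172.17,53.24) → (68.69,201.36)

[3] `<path>` line segment, #ff8800→engrave S247 F4136: (144.49,36.76) → (100.87,47.45)

[4] `<polyline>` open polyline, #ff8800→engrave S247 F4136: (130.46,188.84) → (34.44,209.76) → (26.38,56.69) → (60.38,183.43) → (156.89,213.92) → (141.00,110.15)

[5] `<rect>` rectangle, #ff8800→engrave S247 F4136: (60.66,190.01) → (93.52,190.01) → (93.52,125.00) → (60.66,125.00) → (60.66,190.01) (closed)

[6] `<path>` line segment, #ff8800→engrave S247 F4136: (65.67,9.51) → (50.64,119.27)

[7] `<polygon>` rectangle, #ff0000→score S409 F2104: (102.88,184.15) → (186.20,184.15) → (186.20,84.75) → (102.88,84.75) → (102.88,184.15) (closed)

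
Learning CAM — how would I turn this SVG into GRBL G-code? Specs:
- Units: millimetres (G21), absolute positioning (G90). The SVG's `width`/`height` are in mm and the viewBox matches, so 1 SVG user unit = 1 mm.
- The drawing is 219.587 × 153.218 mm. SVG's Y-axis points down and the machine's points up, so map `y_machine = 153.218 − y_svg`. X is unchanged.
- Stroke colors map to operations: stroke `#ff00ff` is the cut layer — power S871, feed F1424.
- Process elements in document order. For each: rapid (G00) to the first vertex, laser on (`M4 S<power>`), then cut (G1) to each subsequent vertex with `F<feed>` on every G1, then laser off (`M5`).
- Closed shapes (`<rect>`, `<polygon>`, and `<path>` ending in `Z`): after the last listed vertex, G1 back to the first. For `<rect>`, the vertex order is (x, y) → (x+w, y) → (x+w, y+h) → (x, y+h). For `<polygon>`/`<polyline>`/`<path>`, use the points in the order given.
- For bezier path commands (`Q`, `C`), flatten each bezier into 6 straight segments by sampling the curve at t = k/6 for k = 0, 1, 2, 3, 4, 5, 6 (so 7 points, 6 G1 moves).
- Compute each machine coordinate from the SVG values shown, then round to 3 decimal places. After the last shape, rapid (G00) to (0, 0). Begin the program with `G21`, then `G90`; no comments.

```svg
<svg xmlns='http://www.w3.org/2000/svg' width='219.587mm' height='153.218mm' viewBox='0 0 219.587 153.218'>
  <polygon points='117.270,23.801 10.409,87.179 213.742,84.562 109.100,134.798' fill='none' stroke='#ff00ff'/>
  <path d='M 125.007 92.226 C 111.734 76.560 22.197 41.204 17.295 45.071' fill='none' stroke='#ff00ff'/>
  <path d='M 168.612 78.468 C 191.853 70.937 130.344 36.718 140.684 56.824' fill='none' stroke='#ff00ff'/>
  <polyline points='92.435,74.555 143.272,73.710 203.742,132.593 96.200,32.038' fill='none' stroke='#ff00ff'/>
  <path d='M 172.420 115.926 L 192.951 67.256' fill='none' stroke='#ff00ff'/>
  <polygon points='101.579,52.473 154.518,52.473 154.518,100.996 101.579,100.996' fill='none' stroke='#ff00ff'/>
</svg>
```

Since the viewBox matches the mm dimensions, user units are millimetres directly. The only transform is the Y-flip y_m = 153.218 − y_svg.

Shape 1 is a closed polygon drawn with `<polygon>`. Its stroke #ff00ff means cut at S871, F1424. After flipping Y the toolpath is (117.270,129.417) → (10.409,66.039) → (213.742,68.656) → (109.100,18.420) → (117.270,129.417), returning to the start.

Shape 2 is a cubic bezier drawn with `<path>`. Its stroke #ff00ff means cut at S871, F1424. After flipping Y the toolpath is (125.007,60.992) → (112.760,70.193) → (92.272,81.039) → (68.012,91.894) → (44.449,101.122) → (26.054,107.085) → (17.295,108.147).

Shape 3 is a cubic bezier drawn with `<path>`. Its stroke #ff00ff means cut at S871, F1424. After flipping Y the toolpath is (168.612,74.750) → (173.895,80.364) → (169.403,88.177) → (159.486,95.936) → (148.494,101.392) → (140.776,102.295) → (140.684,96.394).

Shape 4 is a open polyline drawn with `<polyline>`. Its stroke #ff00ff means cut at S871, F1424. After flipping Y the toolpath is (92.435,78.663) → (143.272,79.508) → (203.742,20.625) → (96.200,121.180).

Shape 5 is a line segment drawn with `<path>`. Its stroke #ff00ff means cut at S871, F1424. After flipping Y the toolpath is (172.420,37.292) → (192.951,85.962).

Shape 6 is a rectangle drawn with `<polygon>`. Its stroke #ff00ff means cut at S871, F1424. After flipping Y the toolpath is (101.579,100.745) → (154.518,100.745) → (154.518,52.222) → (101.579,52.222) → (101.579,100.745), returning to the start.

G21
G90
G00 X117.270 Y129.417
M4 S871
G1 X10.409 Y66.039 F1424
G1 X213.742 Y68.656 F1424
G1 X109.100 Y18.420 F1424
G1 X117.270 Y129.417 F1424
M5
G00 X125.007 Y60.992
M4 S871
G1 X112.760 Y70.193 F1424
G1 X92.272 Y81.039 F1424
G1 X68.012 Y91.894 F1424
G1 X44.449 Y101.122 F1424
G1 X26.054 Y107.085 F1424
G1 X17.295 Y108.147 F1424
M5
G00 X168.612 Y74.750
M4 S871
G1 X173.895 Y80.364 F1424
G1 X169.403 Y88.177 F1424
G1 X159.486 Y95.936 F1424
G1 X148.494 Y101.392 F1424
G1 X140.776 Y102.295 F1424
G1 X140.684 Y96.394 F1424
M5
G00 X92.435 Y78.663
M4 S871
G1 X143.272 Y79.508 F1424
G1 X203.742 Y20.625 F1424
G1 X96.200 Y121.180 F1424
M5
G00 X172.420 Y37.292
M4 S871
G1 X192.951 Y85.962 F1424
M5
G00 X101.579 Y100.745
M4 S871
G1 X154.518 Y100.745 F1424
G1 X154.518 Y52.222 F1424
G1 X101.579 Y52.222 F1424
G1 X101.579 Y100.745 F1424
M5
G00 X0.000 Y0.000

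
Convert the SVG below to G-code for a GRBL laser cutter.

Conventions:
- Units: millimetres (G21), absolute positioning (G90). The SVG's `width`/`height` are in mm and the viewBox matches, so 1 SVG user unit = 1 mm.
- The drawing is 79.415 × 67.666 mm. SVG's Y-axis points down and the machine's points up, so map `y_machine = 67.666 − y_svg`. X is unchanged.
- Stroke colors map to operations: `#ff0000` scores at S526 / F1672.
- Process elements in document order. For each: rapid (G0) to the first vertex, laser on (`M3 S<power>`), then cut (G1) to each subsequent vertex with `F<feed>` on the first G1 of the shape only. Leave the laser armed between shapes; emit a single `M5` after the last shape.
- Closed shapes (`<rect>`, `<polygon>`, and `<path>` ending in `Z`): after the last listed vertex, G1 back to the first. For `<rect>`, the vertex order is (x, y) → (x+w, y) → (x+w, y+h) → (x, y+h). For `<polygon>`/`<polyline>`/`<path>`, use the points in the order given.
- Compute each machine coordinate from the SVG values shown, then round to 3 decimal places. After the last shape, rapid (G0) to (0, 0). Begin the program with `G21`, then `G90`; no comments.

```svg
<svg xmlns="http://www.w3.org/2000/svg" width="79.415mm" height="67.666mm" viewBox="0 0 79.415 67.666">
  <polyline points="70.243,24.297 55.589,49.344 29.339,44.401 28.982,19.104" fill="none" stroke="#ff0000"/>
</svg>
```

G21
G90
G0 X70.243 Y43.369
M3 S526
G1 X55.589 Y18.322 F1672
G1 X29.339 Y23.265
G1 X28.982 Y48.562
M5
G0 X0.000 Y0.000

Since the viewBox matches the mm dimensions, user units are millimetres directly. The only transform is the Y-flip y_m = 67.666 − y_svg.

Shape 1 is a open polyline drawn with `<polyline>`. Its stroke #ff0000 means score at S526, F1672. After flipping Y the toolpath is (70.243,43.369) → (55.589,18.322) → (29.339,23.265) → (28.982,48.562).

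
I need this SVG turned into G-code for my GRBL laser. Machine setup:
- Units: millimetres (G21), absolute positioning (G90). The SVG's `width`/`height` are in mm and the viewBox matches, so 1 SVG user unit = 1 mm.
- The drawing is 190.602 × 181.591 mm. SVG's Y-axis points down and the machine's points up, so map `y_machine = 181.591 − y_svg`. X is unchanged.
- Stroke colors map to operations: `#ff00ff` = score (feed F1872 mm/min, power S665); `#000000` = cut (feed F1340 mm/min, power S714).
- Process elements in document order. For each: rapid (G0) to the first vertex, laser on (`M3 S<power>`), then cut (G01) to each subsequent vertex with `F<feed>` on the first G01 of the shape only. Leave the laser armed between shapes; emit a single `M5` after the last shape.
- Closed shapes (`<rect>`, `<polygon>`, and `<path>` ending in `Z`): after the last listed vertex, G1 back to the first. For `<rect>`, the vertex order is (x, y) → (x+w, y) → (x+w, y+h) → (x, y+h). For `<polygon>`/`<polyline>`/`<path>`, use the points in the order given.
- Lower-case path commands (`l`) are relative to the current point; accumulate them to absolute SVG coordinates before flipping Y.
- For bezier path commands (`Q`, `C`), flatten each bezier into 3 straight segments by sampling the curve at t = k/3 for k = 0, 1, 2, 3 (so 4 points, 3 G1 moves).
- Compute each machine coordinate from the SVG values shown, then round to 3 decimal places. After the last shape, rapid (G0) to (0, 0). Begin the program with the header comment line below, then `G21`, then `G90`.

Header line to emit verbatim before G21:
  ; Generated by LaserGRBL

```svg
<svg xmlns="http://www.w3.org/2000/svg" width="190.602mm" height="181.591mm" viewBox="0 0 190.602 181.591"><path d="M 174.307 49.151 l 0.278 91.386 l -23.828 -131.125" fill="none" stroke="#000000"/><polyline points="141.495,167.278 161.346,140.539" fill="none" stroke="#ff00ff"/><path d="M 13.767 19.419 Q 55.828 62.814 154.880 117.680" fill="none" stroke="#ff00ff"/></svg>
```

1 u = 1 mm; y_m = 181.591 − y.

[1] `<path>` open polyline, #000000→cut S714 F1340: (174.307,132.440) → (174.585,41.054) → (150.757,172.179)

[2] `<polyline>` line segment, #ff00ff→score S665 F1872: (141.495,14.313) → (161.346,41.052)

[3] `<path>` quadratic bezier, #ff00ff→score S665 F1872: (13.767,162.172) → (48.140,131.967) → (95.178,99.214) → (154.880,63.911)

; Generated by LaserGRBL
G21
G90
G0 X174.307 Y132.440
M3 S714
G01 X174.585 Y41.054 F1340
G01 X150.757 Y172.179
G0 X141.495 Y14.313
M3 S665
G01 X161.346 Y41.052 F1872
G0 X13.767 Y162.172
M3 S665
G01 X48.140 Y131.967 F1872
G01 X95.178 Y99.214
G01 X154.880 Y63.911
M5
G0 X0.000 Y0.000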